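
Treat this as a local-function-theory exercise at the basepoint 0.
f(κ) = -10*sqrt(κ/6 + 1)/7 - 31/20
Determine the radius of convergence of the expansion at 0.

Branch term (-10/7)*sqrt(1 - κ/(-6)): its argument vanishes at κ = -6, a square-root branch point, modulus 6.
The radius of convergence is the smallest modulus among the singular points: 6.

The radius of convergence is 6.


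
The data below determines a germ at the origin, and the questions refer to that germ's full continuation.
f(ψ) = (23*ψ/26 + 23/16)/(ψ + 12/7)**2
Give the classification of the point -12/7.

The denominator factor ψ + 12/7 vanishes at -12/7 and appears to the power 2; the numerator there equals -115/1456, nonzero, and no other factor vanishes.
Hence a pole whose order is the multiplicity, 2.

The point is a pole of order 2.


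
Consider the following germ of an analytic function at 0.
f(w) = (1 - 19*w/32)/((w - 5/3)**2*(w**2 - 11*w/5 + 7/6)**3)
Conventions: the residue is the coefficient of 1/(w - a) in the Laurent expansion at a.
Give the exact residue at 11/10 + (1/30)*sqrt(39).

The factor w**2 - 11*w/5 + 7/6 splits as (w - a)(w - a') with a = 11/10 + (1/30)*sqrt(39), a' = 11/10 - (1/30)*sqrt(39). At the order-3 pole a set g(w) = (w - a)^3*f(w) = [(1 - 19*w/32)/(w - 5/3)**2] / (w - a')^3.
Order-3 pole: residue = g''(a)/2; g''(11/10 + (1/30)*sqrt(39)) = 420633/12500 + (9055917531/54925000)*sqrt(39), so the residue is 420633/25000 + (9055917531/109850000)*sqrt(39).

The residue is 420633/25000 + (9055917531/109850000)*sqrt(39).


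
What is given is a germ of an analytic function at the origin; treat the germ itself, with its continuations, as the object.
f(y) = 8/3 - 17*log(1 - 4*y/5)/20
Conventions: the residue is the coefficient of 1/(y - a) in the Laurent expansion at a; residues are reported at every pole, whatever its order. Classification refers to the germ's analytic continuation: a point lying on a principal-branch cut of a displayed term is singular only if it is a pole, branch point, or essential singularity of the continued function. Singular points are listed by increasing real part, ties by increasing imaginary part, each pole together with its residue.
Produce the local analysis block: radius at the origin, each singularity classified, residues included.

Radius of convergence at 0: 5/4.
At 5/4: a logarithmic branch point.

Branch term (-17/20)*log(1 - y/(5/4)): its argument vanishes at y = 5/4, a logarithmic branch point, modulus 5/4.
The radius of convergence is the smallest modulus among the singular points: 5/4.


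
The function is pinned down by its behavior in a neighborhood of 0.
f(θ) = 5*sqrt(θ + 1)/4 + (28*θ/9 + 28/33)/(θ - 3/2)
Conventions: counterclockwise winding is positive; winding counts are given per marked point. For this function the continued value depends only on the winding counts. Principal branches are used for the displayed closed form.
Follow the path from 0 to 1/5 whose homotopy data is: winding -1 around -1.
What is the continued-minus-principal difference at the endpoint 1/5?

The rational part is single-valued and drops out of the difference; each branch term changes only by its own monodromy.
(5/4)*sqrt(1 - θ/(-1)): winding -1 is odd, the square root flips sign, contributing -2*(5/4)*sqrt(1 - (1/5)/(-1)) = -2*(5/4)*sqrt(6/5) = -(1/2)*sqrt(30).
Summing the contributions at θ = 1/5 gives -(1/2)*sqrt(30).

Continued minus principal equals -(1/2)*sqrt(30).


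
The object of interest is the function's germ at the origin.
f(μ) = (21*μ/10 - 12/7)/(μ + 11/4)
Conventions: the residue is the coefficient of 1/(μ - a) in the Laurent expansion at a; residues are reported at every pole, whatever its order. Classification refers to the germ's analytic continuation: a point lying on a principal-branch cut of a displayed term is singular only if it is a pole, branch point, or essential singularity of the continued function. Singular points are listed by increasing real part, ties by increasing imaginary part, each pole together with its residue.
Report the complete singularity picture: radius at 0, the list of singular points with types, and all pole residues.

Denominator factor (μ + 11/4): pole of order 1 at -11/4, modulus 11/4.
The radius of convergence is the smallest modulus among the singular points: 11/4.
At the order-1 pole -11/4 set g(μ) = (μ - (-11/4))*f(μ) = 21*μ/10 - 12/7.
Simple pole: residue = g(a) at a = -11/4, which is -2097/280.

Radius of convergence at 0: 11/4.
At -11/4: a pole of order 1; residue -2097/280.


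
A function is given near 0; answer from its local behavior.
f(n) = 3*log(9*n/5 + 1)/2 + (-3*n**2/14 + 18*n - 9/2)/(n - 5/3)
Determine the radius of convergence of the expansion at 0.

Denominator factor (n - 5/3): pole of order 1 at 5/3, modulus 5/3.
Branch term (3/2)*log(1 - n/(-5/9)): its argument vanishes at n = -5/9, a logarithmic branch point, modulus 5/9.
The radius of convergence is the smallest modulus among the singular points: 5/9.

The radius of convergence is 5/9.


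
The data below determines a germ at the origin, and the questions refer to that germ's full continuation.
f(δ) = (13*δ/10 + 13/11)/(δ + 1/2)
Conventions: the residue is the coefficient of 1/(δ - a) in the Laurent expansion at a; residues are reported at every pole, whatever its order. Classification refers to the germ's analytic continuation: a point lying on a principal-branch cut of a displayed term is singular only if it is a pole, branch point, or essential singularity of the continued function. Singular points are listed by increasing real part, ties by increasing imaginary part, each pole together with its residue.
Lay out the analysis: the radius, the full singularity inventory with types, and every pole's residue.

Radius of convergence at 0: 1/2.
At -1/2: a pole of order 1; residue 117/220.

Denominator factor (δ + 1/2): pole of order 1 at -1/2, modulus 1/2.
The radius of convergence is the smallest modulus among the singular points: 1/2.
At the order-1 pole -1/2 set g(δ) = (δ - (-1/2))*f(δ) = 13*δ/10 + 13/11.
Simple pole: residue = g(a) at a = -1/2, which is 117/220.


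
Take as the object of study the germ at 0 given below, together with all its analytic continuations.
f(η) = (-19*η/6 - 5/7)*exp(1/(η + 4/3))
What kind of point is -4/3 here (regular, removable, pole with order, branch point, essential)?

The exponent 1/(η - (-4/3)) has a pole at -4/3, so exp(1/(η - (-4/3))) takes every nonzero value near it: an essential singularity (not a pole of any order).

The point is an essential singularity.


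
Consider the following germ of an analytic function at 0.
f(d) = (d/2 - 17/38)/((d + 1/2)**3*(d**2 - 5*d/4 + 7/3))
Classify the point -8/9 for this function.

The point is a regular point.

Denominator factors: d + 1/2 = -7/18 at d = -8/9; d**2 - 5*d/4 + 7/3 = 343/81 at d = -8/9 — none vanishes.
So the germ continues analytically to -8/9.


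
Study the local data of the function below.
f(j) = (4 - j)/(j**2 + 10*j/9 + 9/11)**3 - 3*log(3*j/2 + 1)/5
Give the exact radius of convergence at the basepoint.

Denominator factor (j**2 + 10*j/9 + 9/11)^3: discriminant -1816/891, complex-conjugate roots (-5/9) + ((1/99)*sqrt(4994))*i and (-5/9) - ((1/99)*sqrt(4994))*i; poles of order 3, moduli (3/11)*sqrt(11) and (3/11)*sqrt(11).
Branch term (-3/5)*log(1 - j/(-2/3)): its argument vanishes at j = -2/3, a logarithmic branch point, modulus 2/3.
The radius of convergence is the smallest modulus among the singular points: 2/3.

The radius of convergence is 2/3.


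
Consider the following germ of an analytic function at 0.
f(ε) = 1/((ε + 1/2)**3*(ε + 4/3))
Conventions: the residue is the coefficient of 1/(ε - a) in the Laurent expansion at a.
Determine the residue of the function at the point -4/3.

The residue is -216/125.

At the order-1 pole -4/3 set g(ε) = (ε - (-4/3))*f(ε) = (ε + 1/2)**(-3).
Simple pole: residue = g(a) at a = -4/3, which is -216/125.


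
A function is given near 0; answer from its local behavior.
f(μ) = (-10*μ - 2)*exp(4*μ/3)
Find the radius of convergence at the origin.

The factor exp(4*μ/3) is entire and contributes no finite singular point.
The polynomial part has no poles.
No finite singular points: the Taylor series at 0 converges everywhere.

The radius of convergence is infinite.


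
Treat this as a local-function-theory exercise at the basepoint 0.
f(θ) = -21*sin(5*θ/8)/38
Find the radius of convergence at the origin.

The factor -sin(5*θ/8) is entire and contributes no finite singular point.
The polynomial part has no poles.
No finite singular points: the Taylor series at 0 converges everywhere.

The radius of convergence is infinite.


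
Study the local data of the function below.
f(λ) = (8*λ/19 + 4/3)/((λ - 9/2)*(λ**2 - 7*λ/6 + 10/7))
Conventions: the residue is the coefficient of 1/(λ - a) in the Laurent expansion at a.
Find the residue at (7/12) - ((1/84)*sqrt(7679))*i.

The factor λ**2 - 7*λ/6 + 10/7 splits as (λ - a)(λ - a') with a = (7/12) - ((1/84)*sqrt(7679))*i, a' = (7/12) + ((1/84)*sqrt(7679))*i. At the order-1 pole a set g(λ) = (λ - a)*f(λ) = [(8*λ/19 + 4/3)/(λ - 9/2)] / (λ - a').
Simple pole: residue = g(a) at a = (7/12) - ((1/84)*sqrt(7679))*i, which is (-28/285) - ((596/312645)*sqrt(7679))*i.

The residue is (-28/285) - ((596/312645)*sqrt(7679))*i.


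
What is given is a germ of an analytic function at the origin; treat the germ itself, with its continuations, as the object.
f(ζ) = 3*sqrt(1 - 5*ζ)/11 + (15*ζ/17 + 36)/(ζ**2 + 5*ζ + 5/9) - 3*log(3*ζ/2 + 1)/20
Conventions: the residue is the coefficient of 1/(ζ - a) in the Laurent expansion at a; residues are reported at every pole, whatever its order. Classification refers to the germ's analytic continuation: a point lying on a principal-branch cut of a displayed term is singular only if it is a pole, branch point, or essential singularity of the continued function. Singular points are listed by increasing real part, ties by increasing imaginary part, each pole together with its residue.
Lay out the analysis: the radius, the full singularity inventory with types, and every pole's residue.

Radius of convergence at 0: 5/2 - (1/6)*sqrt(205).
At -5/2 - (1/6)*sqrt(205): a pole of order 1; residue 15/34 - (3447/6970)*sqrt(205).
At -2/3: a logarithmic branch point.
At -5/2 + (1/6)*sqrt(205): a pole of order 1; residue 15/34 + (3447/6970)*sqrt(205).
At 1/5: an algebraic (square-root) branch point.

Denominator factor (ζ**2 + 5*ζ + 5/9): discriminant 205/9, real irrational roots -5/2 + (1/6)*sqrt(205) and -5/2 - (1/6)*sqrt(205); poles of order 1, moduli 5/2 - (1/6)*sqrt(205) and 5/2 + (1/6)*sqrt(205).
Branch term (3/11)*sqrt(1 - ζ/(1/5)): its argument vanishes at ζ = 1/5, a square-root branch point, modulus 1/5.
Branch term (-3/20)*log(1 - ζ/(-2/3)): its argument vanishes at ζ = -2/3, a logarithmic branch point, modulus 2/3.
The radius of convergence is the smallest modulus among the singular points: 5/2 - (1/6)*sqrt(205).
The branch terms are analytic at -5/2 - (1/6)*sqrt(205) and contribute nothing to the residue; only the rational part matters.
The factor ζ**2 + 5*ζ + 5/9 splits as (ζ - a)(ζ - a') with a = -5/2 - (1/6)*sqrt(205), a' = -5/2 + (1/6)*sqrt(205). At the order-1 pole a set g(ζ) = (ζ - a)*(rational part) = [15*ζ/17 + 36] / (ζ - a').
Simple pole: residue = g(a) at a = -5/2 - (1/6)*sqrt(205), which is 15/34 - (3447/6970)*sqrt(205).
The branch terms are analytic at -5/2 + (1/6)*sqrt(205) and contribute nothing to the residue; only the rational part matters.
The factor ζ**2 + 5*ζ + 5/9 splits as (ζ - a)(ζ - a') with a = -5/2 + (1/6)*sqrt(205), a' = -5/2 - (1/6)*sqrt(205). At the order-1 pole a set g(ζ) = (ζ - a)*(rational part) = [15*ζ/17 + 36] / (ζ - a').
Simple pole: residue = g(a) at a = -5/2 + (1/6)*sqrt(205), which is 15/34 + (3447/6970)*sqrt(205).
List the singular points by increasing real part (a conjugate pair: the negative imaginary part first).


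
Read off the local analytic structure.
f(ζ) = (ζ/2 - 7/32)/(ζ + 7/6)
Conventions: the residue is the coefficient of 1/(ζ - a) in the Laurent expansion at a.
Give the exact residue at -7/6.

At the order-1 pole -7/6 set g(ζ) = (ζ - (-7/6))*f(ζ) = ζ/2 - 7/32.
Simple pole: residue = g(a) at a = -7/6, which is -77/96.

The residue is -77/96.


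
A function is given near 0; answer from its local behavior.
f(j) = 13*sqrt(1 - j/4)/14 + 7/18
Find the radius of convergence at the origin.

The radius of convergence is 4.

Branch term (13/14)*sqrt(1 - j/(4)): its argument vanishes at j = 4, a square-root branch point, modulus 4.
The radius of convergence is the smallest modulus among the singular points: 4.


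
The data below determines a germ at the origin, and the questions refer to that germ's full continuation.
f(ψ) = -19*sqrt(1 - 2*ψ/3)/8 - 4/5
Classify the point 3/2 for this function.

The term (-19/8)*sqrt(1 - ψ/(3/2)) has argument 1 - 3/2/(3/2) = 0 at 3/2: a square-root (algebraic, two-sheeted) branch point; the remaining terms are analytic or single-valued there.

The point is an algebraic (square-root) branch point.


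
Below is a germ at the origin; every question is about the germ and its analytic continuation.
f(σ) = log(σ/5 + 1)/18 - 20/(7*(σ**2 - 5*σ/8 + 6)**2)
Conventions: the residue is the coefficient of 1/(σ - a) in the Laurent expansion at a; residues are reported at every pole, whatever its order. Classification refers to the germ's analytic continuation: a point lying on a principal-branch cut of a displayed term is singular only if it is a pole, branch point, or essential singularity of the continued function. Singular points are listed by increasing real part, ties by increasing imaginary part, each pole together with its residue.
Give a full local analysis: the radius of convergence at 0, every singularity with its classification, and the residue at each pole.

Denominator factor (σ**2 - 5*σ/8 + 6)^2: discriminant -1511/64, complex-conjugate roots (5/16) + ((1/16)*sqrt(1511))*i and (5/16) - ((1/16)*sqrt(1511))*i; poles of order 2, moduli sqrt(6) and sqrt(6).
Branch term (1/18)*log(1 - σ/(-5)): its argument vanishes at σ = -5, a logarithmic branch point, modulus 5.
The radius of convergence is the smallest modulus among the singular points: sqrt(6).
The branch term is analytic at (5/16) - ((1/16)*sqrt(1511))*i and contributes nothing to the residue; only the rational part matters.
The factor σ**2 - 5*σ/8 + 6 splits as (σ - a)(σ - a') with a = (5/16) - ((1/16)*sqrt(1511))*i, a' = (5/16) + ((1/16)*sqrt(1511))*i. At the order-2 pole a set g(σ) = (σ - a)^2*(rational part) = [-20/7] / (σ - a')^2.
Order-2 pole: residue = g'(a); g'((5/16) - ((1/16)*sqrt(1511))*i) = -((20480/15981847)*sqrt(1511))*i, so the residue is -((20480/15981847)*sqrt(1511))*i.
The branch term is analytic at (5/16) + ((1/16)*sqrt(1511))*i and contributes nothing to the residue; only the rational part matters.
The factor σ**2 - 5*σ/8 + 6 splits as (σ - a)(σ - a') with a = (5/16) + ((1/16)*sqrt(1511))*i, a' = (5/16) - ((1/16)*sqrt(1511))*i. At the order-2 pole a set g(σ) = (σ - a)^2*(rational part) = [-20/7] / (σ - a')^2.
Order-2 pole: residue = g'(a); g'((5/16) + ((1/16)*sqrt(1511))*i) = ((20480/15981847)*sqrt(1511))*i, so the residue is ((20480/15981847)*sqrt(1511))*i.
List the singular points by increasing real part (a conjugate pair: the negative imaginary part first).

Radius of convergence at 0: sqrt(6).
At -5: a logarithmic branch point.
At (5/16) - ((1/16)*sqrt(1511))*i: a pole of order 2; residue -((20480/15981847)*sqrt(1511))*i.
At (5/16) + ((1/16)*sqrt(1511))*i: a pole of order 2; residue ((20480/15981847)*sqrt(1511))*i.


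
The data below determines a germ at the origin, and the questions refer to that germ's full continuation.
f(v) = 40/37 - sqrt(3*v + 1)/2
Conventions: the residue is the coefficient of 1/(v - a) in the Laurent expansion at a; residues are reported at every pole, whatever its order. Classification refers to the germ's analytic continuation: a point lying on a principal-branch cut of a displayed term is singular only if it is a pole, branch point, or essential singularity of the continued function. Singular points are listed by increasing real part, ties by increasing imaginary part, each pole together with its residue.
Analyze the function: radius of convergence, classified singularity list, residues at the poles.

Branch term (-1/2)*sqrt(1 - v/(-1/3)): its argument vanishes at v = -1/3, a square-root branch point, modulus 1/3.
The radius of convergence is the smallest modulus among the singular points: 1/3.

Radius of convergence at 0: 1/3.
At -1/3: an algebraic (square-root) branch point.


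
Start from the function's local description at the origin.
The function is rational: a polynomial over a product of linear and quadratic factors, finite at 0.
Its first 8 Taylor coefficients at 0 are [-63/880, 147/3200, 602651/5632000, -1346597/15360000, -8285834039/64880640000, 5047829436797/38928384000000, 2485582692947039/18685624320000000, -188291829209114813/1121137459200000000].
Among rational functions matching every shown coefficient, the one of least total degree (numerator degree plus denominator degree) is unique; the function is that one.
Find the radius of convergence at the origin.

The radius of convergence is (1/3)*sqrt(10).

No rational of total degree below 5 reproduces all 8 coefficients; solving the [0/5] Pade equations on them gives f(β) = -7/(33*(β + 12/5)*(β**2 + β/8 + 10/9)**2), whose expansion matches every shown term.
Denominator factor (β**2 + β/8 + 10/9)^2: discriminant -2551/576, complex-conjugate roots (-1/16) + ((1/48)*sqrt(2551))*i and (-1/16) - ((1/48)*sqrt(2551))*i; poles of order 2, moduli (1/3)*sqrt(10) and (1/3)*sqrt(10).
Denominator factor (β + 12/5): pole of order 1 at -12/5, modulus 12/5.
The radius of convergence is the smallest modulus among the singular points: (1/3)*sqrt(10).


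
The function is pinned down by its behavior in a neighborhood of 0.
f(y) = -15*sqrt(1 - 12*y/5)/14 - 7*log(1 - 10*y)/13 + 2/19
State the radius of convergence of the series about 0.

Branch term (-7/13)*log(1 - y/(1/10)): its argument vanishes at y = 1/10, a logarithmic branch point, modulus 1/10.
Branch term (-15/14)*sqrt(1 - y/(5/12)): its argument vanishes at y = 5/12, a square-root branch point, modulus 5/12.
The radius of convergence is the smallest modulus among the singular points: 1/10.

The radius of convergence is 1/10.


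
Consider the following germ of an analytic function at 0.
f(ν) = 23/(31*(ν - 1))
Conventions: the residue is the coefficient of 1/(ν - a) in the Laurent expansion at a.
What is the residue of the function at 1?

At the order-1 pole 1 set g(ν) = (ν - (1))*f(ν) = 23/31.
Simple pole: residue = g(a) at a = 1, which is 23/31.

The residue is 23/31.


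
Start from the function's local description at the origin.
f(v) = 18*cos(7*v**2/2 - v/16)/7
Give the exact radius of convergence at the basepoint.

The radius of convergence is infinite.

The factor cos(7*v**2/2 - v/16) is entire and contributes no finite singular point.
The polynomial part has no poles.
No finite singular points: the Taylor series at 0 converges everywhere.


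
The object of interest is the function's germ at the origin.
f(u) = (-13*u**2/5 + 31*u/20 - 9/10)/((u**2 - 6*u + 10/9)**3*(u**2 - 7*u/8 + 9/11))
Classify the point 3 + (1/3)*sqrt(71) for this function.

The denominator factor u**2 - 6*u + 10/9 vanishes at 3 + (1/3)*sqrt(71) and appears to the power 3; the numerator there equals -7229/180 - (281/60)*sqrt(71), nonzero, and no other factor vanishes.
Hence a pole whose order is the multiplicity, 3.

The point is a pole of order 3.


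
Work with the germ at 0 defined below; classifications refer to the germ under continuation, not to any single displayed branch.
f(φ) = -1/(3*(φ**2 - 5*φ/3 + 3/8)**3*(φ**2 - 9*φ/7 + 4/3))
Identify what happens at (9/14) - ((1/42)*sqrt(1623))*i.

The point is a pole of order 1.

The denominator factor φ**2 - 9*φ/7 + 4/3 vanishes at (9/14) - ((1/42)*sqrt(1623))*i and appears to the power 1; the numerator there equals -1/3, nonzero, and no other factor vanishes.
Hence a pole whose order is the multiplicity, 1.


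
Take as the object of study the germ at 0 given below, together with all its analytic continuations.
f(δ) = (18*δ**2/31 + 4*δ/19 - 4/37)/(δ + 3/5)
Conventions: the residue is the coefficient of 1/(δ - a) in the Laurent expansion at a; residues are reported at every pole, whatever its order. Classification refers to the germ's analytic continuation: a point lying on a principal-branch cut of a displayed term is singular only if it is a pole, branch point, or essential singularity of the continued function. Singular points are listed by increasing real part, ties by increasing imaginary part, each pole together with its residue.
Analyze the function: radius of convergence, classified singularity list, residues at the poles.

Denominator factor (δ + 3/5): pole of order 1 at -3/5, modulus 3/5.
The radius of convergence is the smallest modulus among the singular points: 3/5.
At the order-1 pole -3/5 set g(δ) = (δ - (-3/5))*f(δ) = 18*δ**2/31 + 4*δ/19 - 4/37.
Simple pole: residue = g(a) at a = -3/5, which is -13834/544825.

Radius of convergence at 0: 3/5.
At -3/5: a pole of order 1; residue -13834/544825.


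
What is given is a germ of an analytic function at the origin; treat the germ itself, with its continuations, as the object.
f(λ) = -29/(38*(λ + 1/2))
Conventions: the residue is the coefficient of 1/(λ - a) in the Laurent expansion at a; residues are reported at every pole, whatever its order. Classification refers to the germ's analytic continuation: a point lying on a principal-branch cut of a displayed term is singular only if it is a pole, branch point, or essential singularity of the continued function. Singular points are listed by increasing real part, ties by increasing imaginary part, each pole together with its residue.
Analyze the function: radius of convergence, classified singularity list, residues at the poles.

Denominator factor (λ + 1/2): pole of order 1 at -1/2, modulus 1/2.
The radius of convergence is the smallest modulus among the singular points: 1/2.
At the order-1 pole -1/2 set g(λ) = (λ - (-1/2))*f(λ) = -29/38.
Simple pole: residue = g(a) at a = -1/2, which is -29/38.

Radius of convergence at 0: 1/2.
At -1/2: a pole of order 1; residue -29/38.


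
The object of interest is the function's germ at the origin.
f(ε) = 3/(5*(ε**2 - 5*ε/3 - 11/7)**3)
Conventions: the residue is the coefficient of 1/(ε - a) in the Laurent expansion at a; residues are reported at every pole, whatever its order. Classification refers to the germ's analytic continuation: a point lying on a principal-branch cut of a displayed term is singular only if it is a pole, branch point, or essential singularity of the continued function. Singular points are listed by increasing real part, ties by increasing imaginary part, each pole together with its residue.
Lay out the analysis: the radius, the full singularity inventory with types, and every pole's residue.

Radius of convergence at 0: -5/6 + (1/42)*sqrt(3997).
At 5/6 - (1/42)*sqrt(3997): a pole of order 3; residue -(214326/930847055)*sqrt(3997).
At 5/6 + (1/42)*sqrt(3997): a pole of order 3; residue (214326/930847055)*sqrt(3997).

Denominator factor (ε**2 - 5*ε/3 - 11/7)^3: discriminant 571/63, real irrational roots 5/6 + (1/42)*sqrt(3997) and 5/6 - (1/42)*sqrt(3997); poles of order 3, moduli 5/6 + (1/42)*sqrt(3997) and -5/6 + (1/42)*sqrt(3997).
The radius of convergence is the smallest modulus among the singular points: -5/6 + (1/42)*sqrt(3997).
The factor ε**2 - 5*ε/3 - 11/7 splits as (ε - a)(ε - a') with a = 5/6 - (1/42)*sqrt(3997), a' = 5/6 + (1/42)*sqrt(3997). At the order-3 pole a set g(ε) = (ε - a)^3*f(ε) = [3/5] / (ε - a')^3.
Order-3 pole: residue = g''(a)/2; g''(5/6 - (1/42)*sqrt(3997)) = -(428652/930847055)*sqrt(3997), so the residue is -(214326/930847055)*sqrt(3997).
The factor ε**2 - 5*ε/3 - 11/7 splits as (ε - a)(ε - a') with a = 5/6 + (1/42)*sqrt(3997), a' = 5/6 - (1/42)*sqrt(3997). At the order-3 pole a set g(ε) = (ε - a)^3*f(ε) = [3/5] / (ε - a')^3.
Order-3 pole: residue = g''(a)/2; g''(5/6 + (1/42)*sqrt(3997)) = (428652/930847055)*sqrt(3997), so the residue is (214326/930847055)*sqrt(3997).
List the singular points by increasing real part (a conjugate pair: the negative imaginary part first).


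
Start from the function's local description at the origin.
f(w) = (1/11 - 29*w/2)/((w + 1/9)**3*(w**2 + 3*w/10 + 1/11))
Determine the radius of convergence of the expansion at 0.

Denominator factor (w**2 + 3*w/10 + 1/11): discriminant -301/1100, complex-conjugate roots (-3/20) + ((1/220)*sqrt(3311))*i and (-3/20) - ((1/220)*sqrt(3311))*i; poles of order 1, moduli (1/11)*sqrt(11) and (1/11)*sqrt(11).
Denominator factor (w + 1/9)^3: pole of order 3 at -1/9, modulus 1/9.
The radius of convergence is the smallest modulus among the singular points: 1/9.

The radius of convergence is 1/9.


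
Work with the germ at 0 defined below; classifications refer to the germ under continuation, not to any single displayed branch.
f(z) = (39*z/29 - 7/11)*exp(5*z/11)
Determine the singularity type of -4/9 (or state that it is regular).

The point is a regular point.

There is no denominator, hence no pole anywhere.
The factor exp(5*z/11) is entire.
So the germ continues analytically to -4/9.


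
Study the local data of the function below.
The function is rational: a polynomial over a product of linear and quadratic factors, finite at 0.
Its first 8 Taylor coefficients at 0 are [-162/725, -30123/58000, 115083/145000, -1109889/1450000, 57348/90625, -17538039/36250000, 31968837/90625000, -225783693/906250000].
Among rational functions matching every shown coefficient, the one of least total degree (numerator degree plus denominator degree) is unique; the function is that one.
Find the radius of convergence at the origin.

No rational of total degree below 4 reproduces all 8 coefficients; solving the [2/2] Pade equations on them gives f(α) = (α**2/4 - 35*α/16 - 18/29)/(α + 5/3)**2, whose expansion matches every shown term.
Denominator factor (α + 5/3)^2: pole of order 2 at -5/3, modulus 5/3.
The radius of convergence is the smallest modulus among the singular points: 5/3.

The radius of convergence is 5/3.


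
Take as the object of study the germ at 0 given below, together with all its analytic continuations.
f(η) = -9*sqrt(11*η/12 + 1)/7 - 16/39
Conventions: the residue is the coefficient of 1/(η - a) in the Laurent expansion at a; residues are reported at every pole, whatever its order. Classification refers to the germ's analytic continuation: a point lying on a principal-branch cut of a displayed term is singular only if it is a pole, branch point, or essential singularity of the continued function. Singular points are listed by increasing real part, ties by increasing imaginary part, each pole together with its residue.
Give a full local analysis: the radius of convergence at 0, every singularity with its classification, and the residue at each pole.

Radius of convergence at 0: 12/11.
At -12/11: an algebraic (square-root) branch point.

Branch term (-9/7)*sqrt(1 - η/(-12/11)): its argument vanishes at η = -12/11, a square-root branch point, modulus 12/11.
The radius of convergence is the smallest modulus among the singular points: 12/11.


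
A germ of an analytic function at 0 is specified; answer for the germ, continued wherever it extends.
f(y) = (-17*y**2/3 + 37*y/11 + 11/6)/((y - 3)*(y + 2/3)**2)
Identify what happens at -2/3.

The point is a pole of order 2.

The denominator factor y + 2/3 vanishes at -2/3 and appears to the power 2; the numerator there equals -1739/594, nonzero, and no other factor vanishes.
Hence a pole whose order is the multiplicity, 2.


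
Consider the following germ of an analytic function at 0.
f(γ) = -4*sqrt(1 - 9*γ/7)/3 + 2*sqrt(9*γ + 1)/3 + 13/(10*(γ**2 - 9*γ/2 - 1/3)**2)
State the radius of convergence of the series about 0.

Denominator factor (γ**2 - 9*γ/2 - 1/3)^2: discriminant 259/12, real irrational roots 9/4 + (1/12)*sqrt(777) and 9/4 - (1/12)*sqrt(777); poles of order 2, moduli 9/4 + (1/12)*sqrt(777) and -9/4 + (1/12)*sqrt(777).
Branch term (-4/3)*sqrt(1 - γ/(7/9)): its argument vanishes at γ = 7/9, a square-root branch point, modulus 7/9.
Branch term (2/3)*sqrt(1 - γ/(-1/9)): its argument vanishes at γ = -1/9, a square-root branch point, modulus 1/9.
The radius of convergence is the smallest modulus among the singular points: -9/4 + (1/12)*sqrt(777).

The radius of convergence is -9/4 + (1/12)*sqrt(777).


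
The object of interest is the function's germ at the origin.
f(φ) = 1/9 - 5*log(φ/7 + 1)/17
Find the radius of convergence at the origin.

Branch term (-5/17)*log(1 - φ/(-7)): its argument vanishes at φ = -7, a logarithmic branch point, modulus 7.
The radius of convergence is the smallest modulus among the singular points: 7.

The radius of convergence is 7.


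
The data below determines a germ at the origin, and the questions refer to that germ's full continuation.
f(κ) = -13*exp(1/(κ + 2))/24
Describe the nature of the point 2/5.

There is no denominator, hence no pole anywhere.
The essential point of exp(1/(κ - (-2))) is -2, not 2/5.
So the germ continues analytically to 2/5.

The point is a regular point.


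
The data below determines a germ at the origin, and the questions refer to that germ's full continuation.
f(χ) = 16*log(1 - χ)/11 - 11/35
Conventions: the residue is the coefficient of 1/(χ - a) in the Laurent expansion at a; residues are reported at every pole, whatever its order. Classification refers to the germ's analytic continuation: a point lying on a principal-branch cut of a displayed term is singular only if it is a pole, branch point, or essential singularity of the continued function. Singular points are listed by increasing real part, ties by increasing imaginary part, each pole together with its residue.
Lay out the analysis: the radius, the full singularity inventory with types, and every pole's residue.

Branch term (16/11)*log(1 - χ/(1)): its argument vanishes at χ = 1, a logarithmic branch point, modulus 1.
The radius of convergence is the smallest modulus among the singular points: 1.

Radius of convergence at 0: 1.
At 1: a logarithmic branch point.


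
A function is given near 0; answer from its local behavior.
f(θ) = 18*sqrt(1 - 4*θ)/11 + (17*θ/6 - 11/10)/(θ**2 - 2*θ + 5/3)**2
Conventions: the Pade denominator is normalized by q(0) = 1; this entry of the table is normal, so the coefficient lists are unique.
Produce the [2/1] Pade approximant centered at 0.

The Pade approximant has numerator coefficients [3411/2750, -105418044/18033125, 859137221/180331250]; denominator coefficients [1, -83827/39345].


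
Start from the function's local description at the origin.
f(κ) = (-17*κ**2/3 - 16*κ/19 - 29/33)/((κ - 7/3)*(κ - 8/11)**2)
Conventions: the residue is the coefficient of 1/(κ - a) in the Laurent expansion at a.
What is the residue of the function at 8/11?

The residue is 394759/53371.

At the order-2 pole 8/11 set g(κ) = (κ - (8/11))^2*f(κ) = (-17*κ**2/3 - 16*κ/19 - 29/33)/(κ - 7/3).
Order-2 pole: residue = g'(a); g'(8/11) = 394759/53371, so the residue is 394759/53371.


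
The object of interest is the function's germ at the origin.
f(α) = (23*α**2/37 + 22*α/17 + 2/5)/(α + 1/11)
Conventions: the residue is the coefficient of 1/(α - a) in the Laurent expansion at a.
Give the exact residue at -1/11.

The residue is 109403/380545.

At the order-1 pole -1/11 set g(α) = (α - (-1/11))*f(α) = 23*α**2/37 + 22*α/17 + 2/5.
Simple pole: residue = g(a) at a = -1/11, which is 109403/380545.


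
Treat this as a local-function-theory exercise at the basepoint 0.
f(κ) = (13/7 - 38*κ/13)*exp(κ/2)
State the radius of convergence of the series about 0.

The radius of convergence is infinite.

The factor exp(κ/2) is entire and contributes no finite singular point.
The polynomial part has no poles.
No finite singular points: the Taylor series at 0 converges everywhere.


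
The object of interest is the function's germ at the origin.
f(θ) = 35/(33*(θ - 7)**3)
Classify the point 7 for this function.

The denominator factor θ - 7 vanishes at 7 and appears to the power 3; the numerator there equals 35/33, nonzero, and no other factor vanishes.
Hence a pole whose order is the multiplicity, 3.

The point is a pole of order 3.


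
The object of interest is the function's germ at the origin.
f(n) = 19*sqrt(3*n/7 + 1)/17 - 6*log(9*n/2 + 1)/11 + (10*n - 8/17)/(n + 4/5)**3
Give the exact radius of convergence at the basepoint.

The radius of convergence is 2/9.

Denominator factor (n + 4/5)^3: pole of order 3 at -4/5, modulus 4/5.
Branch term (-6/11)*log(1 - n/(-2/9)): its argument vanishes at n = -2/9, a logarithmic branch point, modulus 2/9.
Branch term (19/17)*sqrt(1 - n/(-7/3)): its argument vanishes at n = -7/3, a square-root branch point, modulus 7/3.
The radius of convergence is the smallest modulus among the singular points: 2/9.


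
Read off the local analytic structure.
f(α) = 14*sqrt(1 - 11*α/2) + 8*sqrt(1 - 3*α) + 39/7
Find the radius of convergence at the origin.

Branch term (14)*sqrt(1 - α/(2/11)): its argument vanishes at α = 2/11, a square-root branch point, modulus 2/11.
Branch term (8)*sqrt(1 - α/(1/3)): its argument vanishes at α = 1/3, a square-root branch point, modulus 1/3.
The radius of convergence is the smallest modulus among the singular points: 2/11.

The radius of convergence is 2/11.


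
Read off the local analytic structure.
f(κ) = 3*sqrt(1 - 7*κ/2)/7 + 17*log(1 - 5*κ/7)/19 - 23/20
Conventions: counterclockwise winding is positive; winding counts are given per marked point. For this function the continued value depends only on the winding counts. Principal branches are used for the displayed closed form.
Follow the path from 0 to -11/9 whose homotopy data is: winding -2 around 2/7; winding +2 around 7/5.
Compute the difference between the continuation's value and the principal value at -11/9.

Continued minus principal equals (68/19)*pi*i.

The rational part is single-valued and drops out of the difference; each branch term changes only by its own monodromy.
(3/7)*sqrt(1 - κ/(2/7)): winding -2 is even, the square root returns to the same sheet, contribution 0.
(17/19)*log(1 - κ/(7/5)): each positive loop around 7/5 adds 2*pi*i to the log, so winding +2 contributes (17/19)*(2)*2*pi*i = (68/19)*pi*i.
Summing the contributions at κ = -11/9 gives (68/19)*pi*i.


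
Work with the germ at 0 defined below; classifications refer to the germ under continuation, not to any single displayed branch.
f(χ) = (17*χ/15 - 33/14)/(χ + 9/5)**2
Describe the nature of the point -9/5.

The denominator factor χ + 9/5 vanishes at -9/5 and appears to the power 2; the numerator there equals -1539/350, nonzero, and no other factor vanishes.
Hence a pole whose order is the multiplicity, 2.

The point is a pole of order 2.


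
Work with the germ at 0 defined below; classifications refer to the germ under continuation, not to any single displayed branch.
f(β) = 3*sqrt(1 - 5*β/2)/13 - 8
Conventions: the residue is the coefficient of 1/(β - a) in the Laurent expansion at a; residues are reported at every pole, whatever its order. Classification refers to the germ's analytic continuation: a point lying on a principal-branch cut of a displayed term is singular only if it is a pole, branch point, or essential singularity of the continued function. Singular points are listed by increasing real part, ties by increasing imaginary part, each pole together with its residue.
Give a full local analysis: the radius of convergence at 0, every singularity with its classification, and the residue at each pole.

Branch term (3/13)*sqrt(1 - β/(2/5)): its argument vanishes at β = 2/5, a square-root branch point, modulus 2/5.
The radius of convergence is the smallest modulus among the singular points: 2/5.

Radius of convergence at 0: 2/5.
At 2/5: an algebraic (square-root) branch point.


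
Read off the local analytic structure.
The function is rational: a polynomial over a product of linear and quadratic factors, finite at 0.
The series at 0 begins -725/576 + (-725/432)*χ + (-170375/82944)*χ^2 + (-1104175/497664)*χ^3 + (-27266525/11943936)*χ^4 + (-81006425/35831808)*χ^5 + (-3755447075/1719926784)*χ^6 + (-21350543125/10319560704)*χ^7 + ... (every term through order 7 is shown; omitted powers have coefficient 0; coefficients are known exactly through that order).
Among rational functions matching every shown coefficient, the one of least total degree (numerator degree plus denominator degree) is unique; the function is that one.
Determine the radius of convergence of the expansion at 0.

No rational of total degree below 5 reproduces all 8 coefficients; solving the [1/4] Pade equations on them gives f(χ) = (-29*χ/6 - 29)/((χ - 6/5)**2*(χ + 4)**2), whose expansion matches every shown term.
Denominator factor (χ - 6/5)^2: pole of order 2 at 6/5, modulus 6/5.
Denominator factor (χ + 4)^2: pole of order 2 at -4, modulus 4.
The radius of convergence is the smallest modulus among the singular points: 6/5.

The radius of convergence is 6/5.


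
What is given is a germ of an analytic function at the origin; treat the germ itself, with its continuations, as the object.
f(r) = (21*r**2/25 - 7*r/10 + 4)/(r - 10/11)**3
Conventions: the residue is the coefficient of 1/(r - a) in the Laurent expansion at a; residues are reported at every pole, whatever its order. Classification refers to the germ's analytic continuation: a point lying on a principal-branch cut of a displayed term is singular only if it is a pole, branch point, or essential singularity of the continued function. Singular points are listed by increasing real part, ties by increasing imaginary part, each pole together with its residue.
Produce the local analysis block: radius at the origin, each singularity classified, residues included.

Denominator factor (r - 10/11)^3: pole of order 3 at 10/11, modulus 10/11.
The radius of convergence is the smallest modulus among the singular points: 10/11.
At the order-3 pole 10/11 set g(r) = (r - (10/11))^3*f(r) = 21*r**2/25 - 7*r/10 + 4.
Order-3 pole: residue = g''(a)/2; g''(10/11) = 42/25, so the residue is 21/25.

Radius of convergence at 0: 10/11.
At 10/11: a pole of order 3; residue 21/25.


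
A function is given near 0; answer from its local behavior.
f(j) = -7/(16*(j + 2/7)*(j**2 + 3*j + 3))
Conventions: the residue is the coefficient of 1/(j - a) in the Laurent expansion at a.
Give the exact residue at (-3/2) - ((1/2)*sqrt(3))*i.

The factor j**2 + 3*j + 3 splits as (j - a)(j - a') with a = (-3/2) - ((1/2)*sqrt(3))*i, a' = (-3/2) + ((1/2)*sqrt(3))*i. At the order-1 pole a set g(j) = (j - a)*f(j) = [-7/(16*(j + 2/7))] / (j - a').
Simple pole: residue = g(a) at a = (-3/2) - ((1/2)*sqrt(3))*i, which is (343/3488) + ((833/10464)*sqrt(3))*i.

The residue is (343/3488) + ((833/10464)*sqrt(3))*i.


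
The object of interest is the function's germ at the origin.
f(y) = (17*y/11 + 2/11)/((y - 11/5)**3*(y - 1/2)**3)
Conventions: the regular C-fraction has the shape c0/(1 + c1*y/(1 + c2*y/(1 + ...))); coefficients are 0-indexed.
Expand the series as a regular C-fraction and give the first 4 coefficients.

The regular C-fraction coefficients are [2000/14641, -349/22, 75331/7678, -326862066/289195709].

Taylor coefficients (expand at 0): a_0 = 2000/14641, a_1 = 349000/161051, a_2 = 23235000/1771561, a_3 = 1078608000/19487171.
c0 = a_0 = 2000/14641. Peel one level at a time: if S = 1 + c*y/S' with S'(0) = 1, then c is the y-coefficient of S and S' = c*y/(S - 1).
S_1 = c0/f = 1 + (-349/22)*y + (75331/484)*y^2 + ...; c1 = -349/22.
S_2 = c1*y/(S_1 - 1) = 1 + (75331/7678)*y + (163431033/14737921)*y^2 + ...; c2 = 75331/7678.
S_3 = c2*y/(S_2 - 1) = 1 + (-326862066/289195709)*y + ...; c3 = -326862066/289195709.


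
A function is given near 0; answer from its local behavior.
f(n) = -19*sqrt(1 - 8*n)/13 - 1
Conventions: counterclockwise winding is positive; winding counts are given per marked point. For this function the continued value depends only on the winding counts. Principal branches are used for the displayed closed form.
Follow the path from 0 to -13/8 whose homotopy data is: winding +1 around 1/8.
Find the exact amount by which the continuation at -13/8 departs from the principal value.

Continued minus principal equals (38/13)*sqrt(14).

The rational part is single-valued and drops out of the difference; each branch term changes only by its own monodromy.
(-19/13)*sqrt(1 - n/(1/8)): winding +1 is odd, the square root flips sign, contributing -2*(-19/13)*sqrt(1 - (-13/8)/(1/8)) = -2*(-19/13)*sqrt(14) = (38/13)*sqrt(14).
Summing the contributions at n = -13/8 gives (38/13)*sqrt(14).
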